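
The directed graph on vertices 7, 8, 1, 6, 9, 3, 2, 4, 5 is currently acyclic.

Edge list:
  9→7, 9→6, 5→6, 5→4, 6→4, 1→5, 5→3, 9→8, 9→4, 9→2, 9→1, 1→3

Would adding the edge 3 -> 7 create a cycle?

No

Adding 3→7 creates a cycle iff 7 can already reach 3.
Explore from 7: no path reaches 3. The graph stays acyclic.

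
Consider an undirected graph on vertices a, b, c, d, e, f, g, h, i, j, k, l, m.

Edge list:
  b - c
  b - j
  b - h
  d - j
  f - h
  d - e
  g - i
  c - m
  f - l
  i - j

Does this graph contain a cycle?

DFS, tracking each vertex's parent; an edge to a visited non-parent vertex closes a cycle.
Start from d:
visit d (parent –)
  visit e (parent d)
    e–d: parent, skip
  visit j (parent d)
    j–d: parent, skip
    visit i (parent j)
      visit g (parent i)
        g–i: parent, skip
      i–j: parent, skip
    visit b (parent j)
      visit c (parent b)
        c–b: parent, skip
        visit m (parent c)
          m–c: parent, skip
      b–j: parent, skip
      visit h (parent b)
        visit f (parent h)
          f–h: parent, skip
          visit l (parent f)
            l–f: parent, skip
        h–b: parent, skip
visit a (parent –)
visit k (parent –)
No non-parent visited neighbor found — the graph is a forest.

No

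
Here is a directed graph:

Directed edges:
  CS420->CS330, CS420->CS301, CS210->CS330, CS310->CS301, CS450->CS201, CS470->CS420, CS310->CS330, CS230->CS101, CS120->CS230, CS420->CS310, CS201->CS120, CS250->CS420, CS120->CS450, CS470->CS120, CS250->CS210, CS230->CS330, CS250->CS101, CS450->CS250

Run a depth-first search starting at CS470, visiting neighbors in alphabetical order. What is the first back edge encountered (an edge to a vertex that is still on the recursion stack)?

CS201→CS120

DFS from CS470 (visiting neighbors in alphabetical order); mark gray on enter, black on exit:
CS470 gray
  CS120 gray
    CS230 gray
      CS101 gray
      CS101 black
      CS330 gray
      CS330 black
    CS230 black
    CS450 gray
      CS201 gray
        CS201→CS120: CS120 is gray → back edge
First back edge: CS201 → CS120.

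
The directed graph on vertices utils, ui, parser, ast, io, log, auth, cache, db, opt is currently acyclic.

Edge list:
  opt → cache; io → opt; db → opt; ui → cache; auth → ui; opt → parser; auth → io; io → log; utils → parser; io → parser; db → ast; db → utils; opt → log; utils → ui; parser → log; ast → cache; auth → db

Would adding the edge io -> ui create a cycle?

Adding io→ui creates a cycle iff ui can already reach io.
Explore from ui: no path reaches io. The graph stays acyclic.

No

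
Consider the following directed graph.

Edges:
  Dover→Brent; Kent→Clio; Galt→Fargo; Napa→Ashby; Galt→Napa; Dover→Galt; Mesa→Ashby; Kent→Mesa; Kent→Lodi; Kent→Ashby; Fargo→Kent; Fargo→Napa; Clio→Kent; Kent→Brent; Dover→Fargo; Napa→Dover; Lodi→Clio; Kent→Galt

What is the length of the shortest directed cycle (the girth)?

For each vertex v, BFS finds the shortest path from v back to v.
The shortest such closed walk is Kent → Clio → Kent, length 2.

2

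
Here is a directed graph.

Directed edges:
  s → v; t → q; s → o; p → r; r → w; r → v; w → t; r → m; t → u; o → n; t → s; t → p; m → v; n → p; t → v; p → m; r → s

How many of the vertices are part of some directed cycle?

A vertex is on a directed cycle iff it belongs to a strongly connected component of size ≥ 2 (or has a self-loop).
The vertices on cycles are {n, o, p, r, s, t, w} — 7 in total.

7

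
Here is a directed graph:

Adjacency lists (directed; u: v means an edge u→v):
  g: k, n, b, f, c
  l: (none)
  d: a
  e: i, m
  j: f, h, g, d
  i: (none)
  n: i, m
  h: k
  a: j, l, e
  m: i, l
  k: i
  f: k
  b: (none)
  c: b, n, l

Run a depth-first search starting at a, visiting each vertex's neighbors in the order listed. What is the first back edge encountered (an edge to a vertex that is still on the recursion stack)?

d→a

DFS from a (visiting each vertex's neighbors in the order listed); mark gray on enter, black on exit:
a gray
  j gray
    f gray
      k gray
        i gray
        i black
      k black
    f black
    h gray
      h→k: k black — skip
    h black
    g gray
      g→k: k black — skip
      n gray
        n→i: i black — skip
        m gray
          m→i: i black — skip
          l gray
          l black
        m black
      n black
      b gray
      b black
      g→f: f black — skip
      c gray
        c→b: b black — skip
        c→n: n black — skip
        c→l: l black — skip
      c black
    g black
    d gray
      d→a: a is gray → back edge
First back edge: d → a.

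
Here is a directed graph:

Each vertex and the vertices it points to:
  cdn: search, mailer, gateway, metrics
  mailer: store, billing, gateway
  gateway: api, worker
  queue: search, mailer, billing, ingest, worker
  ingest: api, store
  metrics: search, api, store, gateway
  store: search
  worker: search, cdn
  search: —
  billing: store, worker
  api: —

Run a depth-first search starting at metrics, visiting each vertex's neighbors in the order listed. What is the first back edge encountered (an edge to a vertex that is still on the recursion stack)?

DFS from metrics (visiting each vertex's neighbors in the order listed); mark gray on enter, black on exit:
metrics gray
  search gray
  search black
  api gray
  api black
  store gray
    store→search: search black — skip
  store black
  gateway gray
    gateway→api: api black — skip
    worker gray
      worker→search: search black — skip
      cdn gray
        cdn→search: search black — skip
        mailer gray
          mailer→store: store black — skip
          billing gray
            billing→store: store black — skip
            billing→worker: worker is gray → back edge
First back edge: billing → worker.

billing→worker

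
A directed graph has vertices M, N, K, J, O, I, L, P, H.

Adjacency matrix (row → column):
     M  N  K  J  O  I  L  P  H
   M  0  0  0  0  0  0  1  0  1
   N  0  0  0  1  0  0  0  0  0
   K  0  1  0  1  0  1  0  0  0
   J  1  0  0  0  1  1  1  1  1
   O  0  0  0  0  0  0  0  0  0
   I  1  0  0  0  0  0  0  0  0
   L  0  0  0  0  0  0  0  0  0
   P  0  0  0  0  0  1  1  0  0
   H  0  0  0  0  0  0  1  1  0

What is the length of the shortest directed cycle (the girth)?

4

For each vertex v, BFS finds the shortest path from v back to v.
The shortest such closed walk is M → H → P → I → M, length 4.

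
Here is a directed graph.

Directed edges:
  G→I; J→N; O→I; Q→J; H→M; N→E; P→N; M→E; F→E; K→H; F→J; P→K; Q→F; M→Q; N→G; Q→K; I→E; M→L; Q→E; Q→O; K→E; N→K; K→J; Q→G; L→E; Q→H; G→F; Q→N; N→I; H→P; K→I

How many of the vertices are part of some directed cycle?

9

A vertex is on a directed cycle iff it belongs to a strongly connected component of size ≥ 2 (or has a self-loop).
The vertices on cycles are {F, G, H, J, K, M, N, P, Q} — 9 in total.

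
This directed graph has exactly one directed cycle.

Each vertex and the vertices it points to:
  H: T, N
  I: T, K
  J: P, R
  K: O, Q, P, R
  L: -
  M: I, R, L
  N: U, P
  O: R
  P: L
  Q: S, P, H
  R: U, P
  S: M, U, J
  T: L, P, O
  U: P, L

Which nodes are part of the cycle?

DFS with gray/black marking from Q:
Q gray
  S gray
    M gray
      I gray
        T gray
          L gray
          L black
          P gray
            P→L: L black — skip
          P black
          O gray
            R gray
              U gray
                U→P: P black — skip
                U→L: L black — skip
              U black
              R→P: P black — skip
            R black
          O black
        T black
        K gray
          K→O: O black — skip
          K→Q: Q is gray → back edge
Back edge closes the cycle Q → S → M → I → K → Q; its vertices are {I, K, M, Q, S}.

I, K, M, Q, S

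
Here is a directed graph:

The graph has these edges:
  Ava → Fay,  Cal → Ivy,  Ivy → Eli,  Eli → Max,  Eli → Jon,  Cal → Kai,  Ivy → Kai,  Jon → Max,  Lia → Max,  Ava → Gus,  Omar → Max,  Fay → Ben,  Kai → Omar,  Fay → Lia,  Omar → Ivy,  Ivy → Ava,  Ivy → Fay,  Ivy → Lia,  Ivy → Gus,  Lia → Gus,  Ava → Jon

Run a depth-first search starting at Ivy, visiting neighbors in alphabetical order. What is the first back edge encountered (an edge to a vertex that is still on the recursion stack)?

Omar→Ivy

DFS from Ivy (visiting neighbors in alphabetical order); mark gray on enter, black on exit:
Ivy gray
  Ava gray
    Fay gray
      Ben gray
      Ben black
      Lia gray
        Gus gray
        Gus black
        Max gray
        Max black
      Lia black
    Fay black
    Ava→Gus: Gus black — skip
    Jon gray
      Jon→Max: Max black — skip
    Jon black
  Ava black
  Eli gray
    Eli→Jon: Jon black — skip
    Eli→Max: Max black — skip
  Eli black
  Ivy→Fay: Fay black — skip
  Ivy→Gus: Gus black — skip
  Kai gray
    Omar gray
      Omar→Ivy: Ivy is gray → back edge
First back edge: Omar → Ivy.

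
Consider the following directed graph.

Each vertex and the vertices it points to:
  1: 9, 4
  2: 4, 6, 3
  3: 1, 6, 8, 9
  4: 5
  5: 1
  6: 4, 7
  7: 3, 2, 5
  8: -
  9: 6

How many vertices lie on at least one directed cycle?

8

A vertex is on a directed cycle iff it belongs to a strongly connected component of size ≥ 2 (or has a self-loop).
The vertices on cycles are {1, 2, 3, 4, 5, 6, 7, 9} — 8 in total.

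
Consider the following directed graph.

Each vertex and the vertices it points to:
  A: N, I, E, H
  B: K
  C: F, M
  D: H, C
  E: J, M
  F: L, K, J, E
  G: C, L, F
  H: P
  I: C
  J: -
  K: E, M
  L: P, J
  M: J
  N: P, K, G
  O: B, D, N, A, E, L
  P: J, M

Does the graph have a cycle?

DFS with white/gray/black marking, starting from J:
J gray
J black
A gray
  N gray
    P gray
      P→J: J black — skip
      M gray
        M→J: J black — skip
      M black
    P black
    K gray
      E gray
        E→J: J black — skip
        E→M: M black — skip
      E black
      K→M: M black — skip
    K black
    G gray
      C gray
        F gray
          L gray
            L→P: P black — skip
            L→J: J black — skip
          L black
          F→K: K black — skip
          F→J: J black — skip
          F→E: E black — skip
        F black
        C→M: M black — skip
      C black
      G→L: L black — skip
      G→F: F black — skip
    G black
  N black
  I gray
    I→C: C black — skip
  I black
  A→E: E black — skip
  H gray
    H→P: P black — skip
  H black
A black
B gray
  B→K: K black — skip
B black
D gray
  D→H: H black — skip
  D→C: C black — skip
D black
O gray
  O→B: B black — skip
  O→D: D black — skip
  O→N: N black — skip
  O→A: A black — skip
  O→E: E black — skip
  O→L: L black — skip
O black
Every edge goes to a white or black vertex — no back edge, so the graph is acyclic.

No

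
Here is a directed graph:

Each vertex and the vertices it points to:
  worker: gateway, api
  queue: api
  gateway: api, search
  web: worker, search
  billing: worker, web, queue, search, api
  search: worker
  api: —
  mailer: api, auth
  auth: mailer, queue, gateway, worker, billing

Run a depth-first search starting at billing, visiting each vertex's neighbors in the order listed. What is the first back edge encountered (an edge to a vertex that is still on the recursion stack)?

DFS from billing (visiting each vertex's neighbors in the order listed); mark gray on enter, black on exit:
billing gray
  worker gray
    gateway gray
      api gray
      api black
      search gray
        search→worker: worker is gray → back edge
First back edge: search → worker.

search->worker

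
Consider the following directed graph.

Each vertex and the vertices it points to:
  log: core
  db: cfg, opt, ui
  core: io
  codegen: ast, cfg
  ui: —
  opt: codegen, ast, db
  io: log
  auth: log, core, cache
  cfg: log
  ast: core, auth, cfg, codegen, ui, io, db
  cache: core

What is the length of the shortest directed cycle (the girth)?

For each vertex v, BFS finds the shortest path from v back to v.
The shortest such closed walk is db → opt → db, length 2.

2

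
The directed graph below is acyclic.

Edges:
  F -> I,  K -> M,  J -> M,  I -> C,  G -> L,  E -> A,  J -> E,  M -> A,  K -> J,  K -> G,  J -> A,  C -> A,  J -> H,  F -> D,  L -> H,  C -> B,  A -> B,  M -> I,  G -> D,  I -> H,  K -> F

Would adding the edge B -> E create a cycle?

Yes

Adding B→E creates a cycle iff E can already reach B.
Path from E: E → A → B.
So E → … → B → E is a cycle.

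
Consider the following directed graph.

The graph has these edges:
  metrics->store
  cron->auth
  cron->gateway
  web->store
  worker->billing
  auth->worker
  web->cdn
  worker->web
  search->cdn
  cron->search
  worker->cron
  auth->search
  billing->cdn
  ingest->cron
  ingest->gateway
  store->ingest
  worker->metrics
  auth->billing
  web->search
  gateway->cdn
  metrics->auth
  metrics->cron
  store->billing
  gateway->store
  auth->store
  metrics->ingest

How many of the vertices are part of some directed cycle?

A vertex is on a directed cycle iff it belongs to a strongly connected component of size ≥ 2 (or has a self-loop).
The vertices on cycles are {web, auth, cron, store, ingest, worker, gateway, metrics} — 8 in total.

8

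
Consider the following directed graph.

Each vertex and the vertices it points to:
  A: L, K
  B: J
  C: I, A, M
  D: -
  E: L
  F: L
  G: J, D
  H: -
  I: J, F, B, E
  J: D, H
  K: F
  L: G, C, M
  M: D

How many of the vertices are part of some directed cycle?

7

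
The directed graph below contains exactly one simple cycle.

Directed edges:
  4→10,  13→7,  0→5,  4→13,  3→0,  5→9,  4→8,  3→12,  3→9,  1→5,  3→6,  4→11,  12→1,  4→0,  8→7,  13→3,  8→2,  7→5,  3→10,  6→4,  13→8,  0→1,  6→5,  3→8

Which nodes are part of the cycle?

3, 4, 6, 13

DFS with gray/black marking from 6:
6 gray
  4 gray
    8 gray
      7 gray
        5 gray
          9 gray
          9 black
        5 black
      7 black
      2 gray
      2 black
    8 black
    13 gray
      13→7: 7 black — skip
      13→8: 8 black — skip
      3 gray
        12 gray
          1 gray
            1→5: 5 black — skip
          1 black
        12 black
        3→9: 9 black — skip
        3→6: 6 is gray → back edge
Back edge closes the cycle 6 → 4 → 13 → 3 → 6; its vertices are {3, 4, 6, 13}.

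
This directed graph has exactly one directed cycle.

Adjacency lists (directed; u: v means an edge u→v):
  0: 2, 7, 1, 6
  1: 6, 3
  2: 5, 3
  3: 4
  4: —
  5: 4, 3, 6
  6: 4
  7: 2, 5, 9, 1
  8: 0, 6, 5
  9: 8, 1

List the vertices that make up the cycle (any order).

0, 7, 8, 9

DFS with gray/black marking from 8:
8 gray
  0 gray
    2 gray
      5 gray
        4 gray
        4 black
        3 gray
          3→4: 4 black — skip
        3 black
        6 gray
          6→4: 4 black — skip
        6 black
      5 black
      2→3: 3 black — skip
    2 black
    7 gray
      7→2: 2 black — skip
      7→5: 5 black — skip
      9 gray
        9→8: 8 is gray → back edge
Back edge closes the cycle 8 → 0 → 7 → 9 → 8; its vertices are {0, 7, 8, 9}.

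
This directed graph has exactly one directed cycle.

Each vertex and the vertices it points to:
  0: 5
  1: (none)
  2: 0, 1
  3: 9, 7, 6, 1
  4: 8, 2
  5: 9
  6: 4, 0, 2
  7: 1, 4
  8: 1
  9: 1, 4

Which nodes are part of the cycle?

0, 2, 4, 5, 9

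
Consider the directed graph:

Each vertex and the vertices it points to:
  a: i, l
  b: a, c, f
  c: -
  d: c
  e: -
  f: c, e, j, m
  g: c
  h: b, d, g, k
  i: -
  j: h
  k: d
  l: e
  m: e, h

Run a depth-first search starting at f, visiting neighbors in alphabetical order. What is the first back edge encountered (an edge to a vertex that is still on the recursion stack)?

b->f

DFS from f (visiting neighbors in alphabetical order); mark gray on enter, black on exit:
f gray
  c gray
  c black
  e gray
  e black
  j gray
    h gray
      b gray
        a gray
          i gray
          i black
          l gray
            l→e: e black — skip
          l black
        a black
        b→c: c black — skip
        b→f: f is gray → back edge
First back edge: b → f.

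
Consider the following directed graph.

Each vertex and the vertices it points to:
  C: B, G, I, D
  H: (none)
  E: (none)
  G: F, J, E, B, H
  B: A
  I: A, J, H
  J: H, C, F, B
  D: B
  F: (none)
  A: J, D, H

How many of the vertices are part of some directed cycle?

7

A vertex is on a directed cycle iff it belongs to a strongly connected component of size ≥ 2 (or has a self-loop).
The vertices on cycles are {A, B, C, D, G, I, J} — 7 in total.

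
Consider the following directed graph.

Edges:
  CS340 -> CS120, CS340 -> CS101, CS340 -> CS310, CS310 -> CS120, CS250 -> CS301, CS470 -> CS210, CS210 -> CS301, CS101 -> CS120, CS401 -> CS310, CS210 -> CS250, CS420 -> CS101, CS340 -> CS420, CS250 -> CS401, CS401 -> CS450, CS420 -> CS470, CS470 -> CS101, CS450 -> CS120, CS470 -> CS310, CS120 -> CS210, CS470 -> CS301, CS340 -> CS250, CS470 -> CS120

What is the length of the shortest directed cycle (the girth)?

5

For each vertex v, BFS finds the shortest path from v back to v.
The shortest such closed walk is CS250 → CS401 → CS310 → CS120 → CS210 → CS250, length 5.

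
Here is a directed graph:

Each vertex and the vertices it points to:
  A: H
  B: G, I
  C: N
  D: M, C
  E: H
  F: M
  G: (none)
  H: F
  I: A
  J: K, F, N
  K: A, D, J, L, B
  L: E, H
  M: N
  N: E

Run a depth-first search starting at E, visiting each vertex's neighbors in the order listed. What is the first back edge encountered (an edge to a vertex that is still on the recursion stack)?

N→E

DFS from E (visiting each vertex's neighbors in the order listed); mark gray on enter, black on exit:
E gray
  H gray
    F gray
      M gray
        N gray
          N→E: E is gray → back edge
First back edge: N → E.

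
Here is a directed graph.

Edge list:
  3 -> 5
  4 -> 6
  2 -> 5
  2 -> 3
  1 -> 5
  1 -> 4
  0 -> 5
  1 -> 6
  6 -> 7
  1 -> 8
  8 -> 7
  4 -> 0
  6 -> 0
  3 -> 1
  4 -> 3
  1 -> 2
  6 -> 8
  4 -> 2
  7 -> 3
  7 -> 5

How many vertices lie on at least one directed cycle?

7

A vertex is on a directed cycle iff it belongs to a strongly connected component of size ≥ 2 (or has a self-loop).
The vertices on cycles are {1, 2, 3, 4, 6, 7, 8} — 7 in total.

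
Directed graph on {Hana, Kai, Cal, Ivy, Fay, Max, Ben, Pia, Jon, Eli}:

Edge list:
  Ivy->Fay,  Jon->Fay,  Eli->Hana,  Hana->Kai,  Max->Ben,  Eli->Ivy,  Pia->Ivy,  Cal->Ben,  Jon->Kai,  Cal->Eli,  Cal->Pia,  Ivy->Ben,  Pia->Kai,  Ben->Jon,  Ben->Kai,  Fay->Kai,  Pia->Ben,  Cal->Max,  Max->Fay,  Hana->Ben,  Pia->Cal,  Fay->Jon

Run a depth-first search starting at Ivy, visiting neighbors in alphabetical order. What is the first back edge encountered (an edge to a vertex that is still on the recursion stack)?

Fay->Jon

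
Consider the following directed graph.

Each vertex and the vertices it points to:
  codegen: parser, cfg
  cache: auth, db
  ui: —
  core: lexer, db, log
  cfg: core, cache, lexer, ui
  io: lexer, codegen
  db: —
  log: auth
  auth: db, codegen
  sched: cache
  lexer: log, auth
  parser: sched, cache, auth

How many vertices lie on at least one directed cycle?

9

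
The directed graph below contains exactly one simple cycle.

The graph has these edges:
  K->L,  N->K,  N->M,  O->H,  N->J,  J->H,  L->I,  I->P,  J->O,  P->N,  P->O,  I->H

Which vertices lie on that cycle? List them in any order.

I, K, L, N, P

DFS with gray/black marking from P:
P gray
  O gray
    H gray
    H black
  O black
  N gray
    J gray
      J→H: H black — skip
      J→O: O black — skip
    J black
    M gray
    M black
    K gray
      L gray
        I gray
          I→H: H black — skip
          I→P: P is gray → back edge
Back edge closes the cycle P → N → K → L → I → P; its vertices are {I, K, L, N, P}.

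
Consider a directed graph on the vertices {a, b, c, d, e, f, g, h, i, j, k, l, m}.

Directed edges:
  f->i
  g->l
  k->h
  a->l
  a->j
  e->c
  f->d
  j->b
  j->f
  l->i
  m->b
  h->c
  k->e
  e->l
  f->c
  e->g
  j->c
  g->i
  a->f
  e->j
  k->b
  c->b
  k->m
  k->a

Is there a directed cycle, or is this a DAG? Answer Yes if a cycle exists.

No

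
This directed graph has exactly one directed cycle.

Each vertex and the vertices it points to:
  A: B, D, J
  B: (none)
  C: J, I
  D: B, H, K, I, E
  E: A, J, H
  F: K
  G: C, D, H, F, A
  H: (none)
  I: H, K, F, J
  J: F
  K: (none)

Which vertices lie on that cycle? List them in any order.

DFS with gray/black marking from D:
D gray
  B gray
  B black
  H gray
  H black
  K gray
  K black
  I gray
    I→H: H black — skip
    I→K: K black — skip
    F gray
      F→K: K black — skip
    F black
    J gray
      J→F: F black — skip
    J black
  I black
  E gray
    A gray
      A→B: B black — skip
      A→D: D is gray → back edge
Back edge closes the cycle D → E → A → D; its vertices are {A, D, E}.

A, D, E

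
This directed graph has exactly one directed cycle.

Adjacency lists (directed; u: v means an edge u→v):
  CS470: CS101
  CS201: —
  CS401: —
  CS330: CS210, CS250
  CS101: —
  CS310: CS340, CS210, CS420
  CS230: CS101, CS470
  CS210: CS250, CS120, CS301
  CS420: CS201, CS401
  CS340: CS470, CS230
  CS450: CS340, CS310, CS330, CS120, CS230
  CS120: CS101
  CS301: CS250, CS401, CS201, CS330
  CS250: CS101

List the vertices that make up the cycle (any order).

CS210, CS301, CS330

DFS with gray/black marking from CS210:
CS210 gray
  CS250 gray
    CS101 gray
    CS101 black
  CS250 black
  CS120 gray
    CS120→CS101: CS101 black — skip
  CS120 black
  CS301 gray
    CS301→CS250: CS250 black — skip
    CS401 gray
    CS401 black
    CS201 gray
    CS201 black
    CS330 gray
      CS330→CS210: CS210 is gray → back edge
Back edge closes the cycle CS210 → CS301 → CS330 → CS210; its vertices are {CS210, CS301, CS330}.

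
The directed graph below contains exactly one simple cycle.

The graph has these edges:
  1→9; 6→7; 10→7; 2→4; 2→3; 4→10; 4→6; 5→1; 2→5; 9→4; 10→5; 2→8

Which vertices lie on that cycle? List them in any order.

1, 4, 5, 9, 10

DFS with gray/black marking from 4:
4 gray
  10 gray
    5 gray
      1 gray
        9 gray
          9→4: 4 is gray → back edge
Back edge closes the cycle 4 → 10 → 5 → 1 → 9 → 4; its vertices are {1, 4, 5, 9, 10}.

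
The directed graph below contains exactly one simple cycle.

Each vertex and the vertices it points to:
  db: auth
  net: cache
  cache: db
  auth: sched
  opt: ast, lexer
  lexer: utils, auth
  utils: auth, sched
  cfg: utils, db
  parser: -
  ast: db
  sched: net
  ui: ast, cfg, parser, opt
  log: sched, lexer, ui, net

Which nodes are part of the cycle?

db, net, auth, cache, sched

DFS with gray/black marking from net:
net gray
  cache gray
    db gray
      auth gray
        sched gray
          sched→net: net is gray → back edge
Back edge closes the cycle net → cache → db → auth → sched → net; its vertices are {db, net, auth, cache, sched}.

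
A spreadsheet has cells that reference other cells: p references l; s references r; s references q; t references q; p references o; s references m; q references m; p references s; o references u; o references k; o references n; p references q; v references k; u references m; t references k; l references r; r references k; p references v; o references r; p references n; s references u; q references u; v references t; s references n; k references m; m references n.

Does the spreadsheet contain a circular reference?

DFS with white/gray/black marking, starting from s:
s gray
  u gray
    m gray
      n gray
      n black
    m black
  u black
  r gray
    k gray
      k→m: m black — skip
    k black
  r black
  s→n: n black — skip
  q gray
    q→m: m black — skip
    q→u: u black — skip
  q black
  s→m: m black — skip
s black
v gray
  t gray
    t→q: q black — skip
    t→k: k black — skip
  t black
  v→k: k black — skip
v black
o gray
  o→n: n black — skip
  o→r: r black — skip
  o→u: u black — skip
  o→k: k black — skip
o black
l gray
  l→r: r black — skip
l black
p gray
  p→l: l black — skip
  p→v: v black — skip
  p→n: n black — skip
  p→q: q black — skip
  p→o: o black — skip
  p→s: s black — skip
p black
Every edge goes to a white or black vertex — no back edge, so the graph is acyclic.

No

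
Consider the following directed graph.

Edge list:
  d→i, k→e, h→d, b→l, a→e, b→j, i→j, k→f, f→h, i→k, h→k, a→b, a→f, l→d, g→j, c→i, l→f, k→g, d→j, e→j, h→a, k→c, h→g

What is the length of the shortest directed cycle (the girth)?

3

For each vertex v, BFS finds the shortest path from v back to v.
The shortest such closed walk is h → a → f → h, length 3.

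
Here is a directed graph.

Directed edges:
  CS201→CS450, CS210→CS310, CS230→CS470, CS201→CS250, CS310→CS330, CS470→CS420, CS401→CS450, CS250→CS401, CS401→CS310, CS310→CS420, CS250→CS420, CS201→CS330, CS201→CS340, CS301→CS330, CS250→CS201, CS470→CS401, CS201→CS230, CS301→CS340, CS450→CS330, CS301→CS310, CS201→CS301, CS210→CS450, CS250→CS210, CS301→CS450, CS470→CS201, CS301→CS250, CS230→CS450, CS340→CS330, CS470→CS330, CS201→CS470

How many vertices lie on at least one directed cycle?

5

A vertex is on a directed cycle iff it belongs to a strongly connected component of size ≥ 2 (or has a self-loop).
The vertices on cycles are {CS201, CS230, CS250, CS301, CS470} — 5 in total.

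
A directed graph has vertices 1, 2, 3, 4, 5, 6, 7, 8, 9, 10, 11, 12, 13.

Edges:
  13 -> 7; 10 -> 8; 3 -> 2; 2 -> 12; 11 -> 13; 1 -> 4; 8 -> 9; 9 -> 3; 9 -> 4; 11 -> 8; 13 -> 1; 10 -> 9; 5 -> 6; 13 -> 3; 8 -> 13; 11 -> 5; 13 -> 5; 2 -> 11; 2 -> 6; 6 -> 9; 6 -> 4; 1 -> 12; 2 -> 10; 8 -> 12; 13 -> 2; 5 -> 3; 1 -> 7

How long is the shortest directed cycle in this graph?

For each vertex v, BFS finds the shortest path from v back to v.
The shortest such closed walk is 13 → 2 → 11 → 13, length 3.

3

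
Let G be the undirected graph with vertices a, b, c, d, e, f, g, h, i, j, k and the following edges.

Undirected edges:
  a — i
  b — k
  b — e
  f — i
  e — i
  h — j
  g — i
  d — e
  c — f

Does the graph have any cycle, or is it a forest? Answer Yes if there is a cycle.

No

DFS, tracking each vertex's parent; an edge to a visited non-parent vertex closes a cycle.
Start from k:
visit k (parent –)
  visit b (parent k)
    visit e (parent b)
      e–b: parent, skip
      visit i (parent e)
        i–e: parent, skip
        visit f (parent i)
          f–i: parent, skip
          visit c (parent f)
            c–f: parent, skip
        visit a (parent i)
          a–i: parent, skip
        visit g (parent i)
          g–i: parent, skip
      visit d (parent e)
        d–e: parent, skip
    b–k: parent, skip
visit h (parent –)
  visit j (parent h)
    j–h: parent, skip
No non-parent visited neighbor found — the graph is a forest.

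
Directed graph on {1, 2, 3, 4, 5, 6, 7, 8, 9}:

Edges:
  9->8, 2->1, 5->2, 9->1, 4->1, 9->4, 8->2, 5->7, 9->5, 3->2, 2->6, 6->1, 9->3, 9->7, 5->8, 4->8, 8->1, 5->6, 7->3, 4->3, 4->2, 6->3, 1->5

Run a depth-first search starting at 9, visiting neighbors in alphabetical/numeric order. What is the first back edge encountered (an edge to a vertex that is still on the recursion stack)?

DFS from 9 (visiting neighbors in alphabetical/numeric order); mark gray on enter, black on exit:
9 gray
  1 gray
    5 gray
      2 gray
        2→1: 1 is gray → back edge
First back edge: 2 → 1.

2→1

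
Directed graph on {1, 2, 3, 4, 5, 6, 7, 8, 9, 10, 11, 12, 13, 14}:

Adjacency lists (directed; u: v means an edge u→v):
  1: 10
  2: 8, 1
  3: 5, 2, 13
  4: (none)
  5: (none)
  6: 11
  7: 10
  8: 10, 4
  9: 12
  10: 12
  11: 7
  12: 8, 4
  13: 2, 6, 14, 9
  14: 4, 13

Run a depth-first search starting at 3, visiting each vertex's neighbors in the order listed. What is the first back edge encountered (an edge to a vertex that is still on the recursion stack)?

12→8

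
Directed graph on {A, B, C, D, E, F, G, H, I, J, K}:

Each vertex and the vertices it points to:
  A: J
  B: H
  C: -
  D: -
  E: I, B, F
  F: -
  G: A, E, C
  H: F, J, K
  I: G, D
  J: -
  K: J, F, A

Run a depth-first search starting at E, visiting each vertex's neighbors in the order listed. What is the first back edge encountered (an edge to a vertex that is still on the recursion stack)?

G→E

DFS from E (visiting each vertex's neighbors in the order listed); mark gray on enter, black on exit:
E gray
  I gray
    G gray
      A gray
        J gray
        J black
      A black
      G→E: E is gray → back edge
First back edge: G → E.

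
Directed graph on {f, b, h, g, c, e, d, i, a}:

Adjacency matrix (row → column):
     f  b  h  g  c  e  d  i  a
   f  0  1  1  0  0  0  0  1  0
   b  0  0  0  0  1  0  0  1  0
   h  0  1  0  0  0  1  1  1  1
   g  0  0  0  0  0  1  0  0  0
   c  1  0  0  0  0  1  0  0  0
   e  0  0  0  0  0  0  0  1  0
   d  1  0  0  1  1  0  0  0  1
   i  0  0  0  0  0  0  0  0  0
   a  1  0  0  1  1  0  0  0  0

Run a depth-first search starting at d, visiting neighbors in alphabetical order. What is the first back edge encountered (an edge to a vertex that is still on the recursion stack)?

b->c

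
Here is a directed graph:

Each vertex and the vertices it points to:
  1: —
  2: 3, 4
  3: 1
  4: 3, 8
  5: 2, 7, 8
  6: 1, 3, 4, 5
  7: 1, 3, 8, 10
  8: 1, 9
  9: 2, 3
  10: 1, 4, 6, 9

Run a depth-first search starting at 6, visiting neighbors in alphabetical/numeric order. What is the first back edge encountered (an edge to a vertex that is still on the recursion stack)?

DFS from 6 (visiting neighbors in alphabetical/numeric order); mark gray on enter, black on exit:
6 gray
  1 gray
  1 black
  3 gray
    3→1: 1 black — skip
  3 black
  4 gray
    4→3: 3 black — skip
    8 gray
      8→1: 1 black — skip
      9 gray
        2 gray
          2→3: 3 black — skip
          2→4: 4 is gray → back edge
First back edge: 2 → 4.

2→4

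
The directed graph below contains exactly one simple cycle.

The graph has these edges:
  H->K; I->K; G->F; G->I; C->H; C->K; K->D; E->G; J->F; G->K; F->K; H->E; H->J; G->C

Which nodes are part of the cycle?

C, E, G, H

DFS with gray/black marking from H:
H gray
  E gray
    G gray
      C gray
        C→H: H is gray → back edge
Back edge closes the cycle H → E → G → C → H; its vertices are {C, E, G, H}.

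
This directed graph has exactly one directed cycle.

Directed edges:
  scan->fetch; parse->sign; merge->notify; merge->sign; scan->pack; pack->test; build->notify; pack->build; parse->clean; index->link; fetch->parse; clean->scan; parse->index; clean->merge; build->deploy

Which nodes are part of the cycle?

DFS with gray/black marking from scan:
scan gray
  fetch gray
    parse gray
      sign gray
      sign black
      clean gray
        clean→scan: scan is gray → back edge
Back edge closes the cycle scan → fetch → parse → clean → scan; its vertices are {scan, clean, fetch, parse}.

scan, clean, fetch, parse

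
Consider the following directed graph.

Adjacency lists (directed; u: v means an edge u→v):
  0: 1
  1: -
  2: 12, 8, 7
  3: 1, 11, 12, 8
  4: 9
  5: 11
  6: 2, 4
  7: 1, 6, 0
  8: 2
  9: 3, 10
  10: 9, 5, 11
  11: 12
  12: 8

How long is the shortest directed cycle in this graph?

2

For each vertex v, BFS finds the shortest path from v back to v.
The shortest such closed walk is 2 → 8 → 2, length 2.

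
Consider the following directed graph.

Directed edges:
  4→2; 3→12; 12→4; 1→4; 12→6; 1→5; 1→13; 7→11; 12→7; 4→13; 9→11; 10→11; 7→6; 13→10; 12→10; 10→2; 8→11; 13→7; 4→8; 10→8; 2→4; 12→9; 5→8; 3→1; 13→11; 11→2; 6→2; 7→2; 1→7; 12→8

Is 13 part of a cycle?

Yes

13 is on a cycle iff 13 can reach itself via ≥1 edge.
13 → 7 → 2 → 4 → 13 — yes.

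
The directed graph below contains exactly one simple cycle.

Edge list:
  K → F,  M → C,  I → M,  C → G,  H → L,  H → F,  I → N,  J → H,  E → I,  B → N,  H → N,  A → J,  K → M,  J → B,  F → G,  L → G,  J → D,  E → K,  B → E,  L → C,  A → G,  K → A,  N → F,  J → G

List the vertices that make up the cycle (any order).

A, B, E, J, K

DFS with gray/black marking from J:
J gray
  G gray
  G black
  D gray
  D black
  B gray
    E gray
      I gray
        M gray
          C gray
            C→G: G black — skip
          C black
        M black
        N gray
          F gray
            F→G: G black — skip
          F black
        N black
      I black
      K gray
        K→F: F black — skip
        K→M: M black — skip
        A gray
          A→G: G black — skip
          A→J: J is gray → back edge
Back edge closes the cycle J → B → E → K → A → J; its vertices are {A, B, E, J, K}.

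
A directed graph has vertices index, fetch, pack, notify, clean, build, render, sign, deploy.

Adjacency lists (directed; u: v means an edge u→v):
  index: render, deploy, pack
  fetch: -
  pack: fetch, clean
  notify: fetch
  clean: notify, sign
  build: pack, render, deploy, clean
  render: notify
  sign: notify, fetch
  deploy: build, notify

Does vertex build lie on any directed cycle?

Yes

build is on a cycle iff build can reach itself via ≥1 edge.
build → deploy → build — yes.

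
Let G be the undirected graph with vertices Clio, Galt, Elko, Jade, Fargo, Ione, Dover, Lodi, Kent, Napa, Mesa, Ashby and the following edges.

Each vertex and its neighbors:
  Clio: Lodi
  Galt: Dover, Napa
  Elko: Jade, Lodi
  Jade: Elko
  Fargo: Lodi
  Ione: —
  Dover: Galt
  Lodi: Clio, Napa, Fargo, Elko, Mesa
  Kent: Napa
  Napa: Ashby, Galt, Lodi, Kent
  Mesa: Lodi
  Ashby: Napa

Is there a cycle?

No

DFS, tracking each vertex's parent; an edge to a visited non-parent vertex closes a cycle.
Start from Mesa:
visit Mesa (parent –)
  visit Lodi (parent Mesa)
    visit Clio (parent Lodi)
      Clio–Lodi: parent, skip
    visit Napa (parent Lodi)
      visit Ashby (parent Napa)
        Ashby–Napa: parent, skip
      visit Galt (parent Napa)
        visit Dover (parent Galt)
          Dover–Galt: parent, skip
        Galt–Napa: parent, skip
      Napa–Lodi: parent, skip
      visit Kent (parent Napa)
        Kent–Napa: parent, skip
    visit Fargo (parent Lodi)
      Fargo–Lodi: parent, skip
    visit Elko (parent Lodi)
      visit Jade (parent Elko)
        Jade–Elko: parent, skip
      Elko–Lodi: parent, skip
    Lodi–Mesa: parent, skip
visit Ione (parent –)
No non-parent visited neighbor found — the graph is a forest.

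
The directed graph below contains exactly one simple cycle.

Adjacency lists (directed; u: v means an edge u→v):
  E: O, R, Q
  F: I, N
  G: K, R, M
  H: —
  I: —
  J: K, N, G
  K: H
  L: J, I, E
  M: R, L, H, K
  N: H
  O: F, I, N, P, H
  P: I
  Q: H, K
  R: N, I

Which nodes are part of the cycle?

DFS with gray/black marking from L:
L gray
  J gray
    K gray
      H gray
      H black
    K black
    N gray
      N→H: H black — skip
    N black
    G gray
      G→K: K black — skip
      R gray
        R→N: N black — skip
        I gray
        I black
      R black
      M gray
        M→R: R black — skip
        M→L: L is gray → back edge
Back edge closes the cycle L → J → G → M → L; its vertices are {G, J, L, M}.

G, J, L, M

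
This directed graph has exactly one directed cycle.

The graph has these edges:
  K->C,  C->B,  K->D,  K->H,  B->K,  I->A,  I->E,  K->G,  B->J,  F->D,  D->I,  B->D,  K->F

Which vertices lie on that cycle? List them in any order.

DFS with gray/black marking from B:
B gray
  D gray
    I gray
      A gray
      A black
      E gray
      E black
    I black
  D black
  K gray
    C gray
      C→B: B is gray → back edge
Back edge closes the cycle B → K → C → B; its vertices are {B, C, K}.

B, C, K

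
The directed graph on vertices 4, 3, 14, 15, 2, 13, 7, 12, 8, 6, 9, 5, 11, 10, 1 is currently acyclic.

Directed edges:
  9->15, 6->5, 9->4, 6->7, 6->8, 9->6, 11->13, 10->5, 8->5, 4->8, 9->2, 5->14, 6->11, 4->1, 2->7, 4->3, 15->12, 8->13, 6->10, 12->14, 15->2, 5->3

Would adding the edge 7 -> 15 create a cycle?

Yes

Adding 7→15 creates a cycle iff 15 can already reach 7.
Path from 15: 15 → 2 → 7.
So 15 → … → 7 → 15 is a cycle.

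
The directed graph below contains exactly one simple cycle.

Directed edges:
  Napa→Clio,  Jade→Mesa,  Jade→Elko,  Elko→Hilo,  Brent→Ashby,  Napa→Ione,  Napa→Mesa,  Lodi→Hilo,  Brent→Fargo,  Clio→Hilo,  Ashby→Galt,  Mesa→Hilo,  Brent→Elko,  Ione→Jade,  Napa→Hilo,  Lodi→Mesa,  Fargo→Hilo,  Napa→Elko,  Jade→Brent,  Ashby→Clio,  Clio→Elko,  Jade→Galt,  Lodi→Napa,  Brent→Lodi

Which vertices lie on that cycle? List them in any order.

DFS with gray/black marking from Jade:
Jade gray
  Brent gray
    Elko gray
      Hilo gray
      Hilo black
    Elko black
    Fargo gray
      Fargo→Hilo: Hilo black — skip
    Fargo black
    Ashby gray
      Clio gray
        Clio→Hilo: Hilo black — skip
        Clio→Elko: Elko black — skip
      Clio black
      Galt gray
      Galt black
    Ashby black
    Lodi gray
      Lodi→Hilo: Hilo black — skip
      Mesa gray
        Mesa→Hilo: Hilo black — skip
      Mesa black
      Napa gray
        Napa→Elko: Elko black — skip
        Napa→Hilo: Hilo black — skip
        Napa→Mesa: Mesa black — skip
        Ione gray
          Ione→Jade: Jade is gray → back edge
Back edge closes the cycle Jade → Brent → Lodi → Napa → Ione → Jade; its vertices are {Ione, Jade, Lodi, Napa, Brent}.

Ione, Jade, Lodi, Napa, Brent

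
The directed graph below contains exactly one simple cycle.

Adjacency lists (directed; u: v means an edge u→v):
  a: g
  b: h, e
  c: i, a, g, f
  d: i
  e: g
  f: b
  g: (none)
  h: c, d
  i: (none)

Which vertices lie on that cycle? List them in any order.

b, c, f, h

DFS with gray/black marking from b:
b gray
  h gray
    c gray
      i gray
      i black
      a gray
        g gray
        g black
      a black
      c→g: g black — skip
      f gray
        f→b: b is gray → back edge
Back edge closes the cycle b → h → c → f → b; its vertices are {b, c, f, h}.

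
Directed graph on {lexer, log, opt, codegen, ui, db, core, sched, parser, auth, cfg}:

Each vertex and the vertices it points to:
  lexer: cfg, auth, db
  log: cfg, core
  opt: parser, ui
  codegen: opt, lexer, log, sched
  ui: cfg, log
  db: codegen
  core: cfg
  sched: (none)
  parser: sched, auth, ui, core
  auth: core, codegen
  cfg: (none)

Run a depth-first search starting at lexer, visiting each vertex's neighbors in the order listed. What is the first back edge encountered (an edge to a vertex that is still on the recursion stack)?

parser->auth

DFS from lexer (visiting each vertex's neighbors in the order listed); mark gray on enter, black on exit:
lexer gray
  cfg gray
  cfg black
  auth gray
    core gray
      core→cfg: cfg black — skip
    core black
    codegen gray
      opt gray
        parser gray
          sched gray
          sched black
          parser→auth: auth is gray → back edge
First back edge: parser → auth.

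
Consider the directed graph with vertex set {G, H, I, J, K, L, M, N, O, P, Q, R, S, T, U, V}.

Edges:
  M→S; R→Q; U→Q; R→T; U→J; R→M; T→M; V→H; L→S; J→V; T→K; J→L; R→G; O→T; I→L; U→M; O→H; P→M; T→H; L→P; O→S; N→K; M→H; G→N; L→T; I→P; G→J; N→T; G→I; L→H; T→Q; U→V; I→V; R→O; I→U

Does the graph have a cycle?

No

DFS with white/gray/black marking, starting from G:
G gray
  I gray
    P gray
      M gray
        S gray
        S black
        H gray
        H black
      M black
    P black
    L gray
      L→H: H black — skip
      L→P: P black — skip
      T gray
        K gray
        K black
        T→H: H black — skip
        Q gray
        Q black
        T→M: M black — skip
      T black
      L→S: S black — skip
    L black
    U gray
      J gray
        J→L: L black — skip
        V gray
          V→H: H black — skip
        V black
      J black
      U→V: V black — skip
      U→Q: Q black — skip
      U→M: M black — skip
    U black
    I→V: V black — skip
  I black
  G→J: J black — skip
  N gray
    N→T: T black — skip
    N→K: K black — skip
  N black
G black
O gray
  O→H: H black — skip
  O→S: S black — skip
  O→T: T black — skip
O black
R gray
  R→Q: Q black — skip
  R→O: O black — skip
  R→G: G black — skip
  R→M: M black — skip
  R→T: T black — skip
R black
Every edge goes to a white or black vertex — no back edge, so the graph is acyclic.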